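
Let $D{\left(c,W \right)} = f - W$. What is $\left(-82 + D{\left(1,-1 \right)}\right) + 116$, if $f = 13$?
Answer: $48$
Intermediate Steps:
$D{\left(c,W \right)} = 13 - W$
$\left(-82 + D{\left(1,-1 \right)}\right) + 116 = \left(-82 + \left(13 - -1\right)\right) + 116 = \left(-82 + \left(13 + 1\right)\right) + 116 = \left(-82 + 14\right) + 116 = -68 + 116 = 48$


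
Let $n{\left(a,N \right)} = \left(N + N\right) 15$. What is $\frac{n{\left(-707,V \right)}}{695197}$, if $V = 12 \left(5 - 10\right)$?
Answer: $- \frac{1800}{695197} \approx -0.0025892$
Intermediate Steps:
$V = -60$ ($V = 12 \left(-5\right) = -60$)
$n{\left(a,N \right)} = 30 N$ ($n{\left(a,N \right)} = 2 N 15 = 30 N$)
$\frac{n{\left(-707,V \right)}}{695197} = \frac{30 \left(-60\right)}{695197} = \left(-1800\right) \frac{1}{695197} = - \frac{1800}{695197}$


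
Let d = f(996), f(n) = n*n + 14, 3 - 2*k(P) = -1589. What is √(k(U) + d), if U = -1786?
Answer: 3*√110314 ≈ 996.41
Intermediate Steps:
k(P) = 796 (k(P) = 3/2 - ½*(-1589) = 3/2 + 1589/2 = 796)
f(n) = 14 + n² (f(n) = n² + 14 = 14 + n²)
d = 992030 (d = 14 + 996² = 14 + 992016 = 992030)
√(k(U) + d) = √(796 + 992030) = √992826 = 3*√110314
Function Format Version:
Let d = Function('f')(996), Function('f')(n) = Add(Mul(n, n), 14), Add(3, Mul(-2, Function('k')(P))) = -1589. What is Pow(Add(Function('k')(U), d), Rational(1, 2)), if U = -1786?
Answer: Mul(3, Pow(110314, Rational(1, 2))) ≈ 996.41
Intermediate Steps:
Function('k')(P) = 796 (Function('k')(P) = Add(Rational(3, 2), Mul(Rational(-1, 2), -1589)) = Add(Rational(3, 2), Rational(1589, 2)) = 796)
Function('f')(n) = Add(14, Pow(n, 2)) (Function('f')(n) = Add(Pow(n, 2), 14) = Add(14, Pow(n, 2)))
d = 992030 (d = Add(14, Pow(996, 2)) = Add(14, 992016) = 992030)
Pow(Add(Function('k')(U), d), Rational(1, 2)) = Pow(Add(796, 992030), Rational(1, 2)) = Pow(992826, Rational(1, 2)) = Mul(3, Pow(110314, Rational(1, 2)))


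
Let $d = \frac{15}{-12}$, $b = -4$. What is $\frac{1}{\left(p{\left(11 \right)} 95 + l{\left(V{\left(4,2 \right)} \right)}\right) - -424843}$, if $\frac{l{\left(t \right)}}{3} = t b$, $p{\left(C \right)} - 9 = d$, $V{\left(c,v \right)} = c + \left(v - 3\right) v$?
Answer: $\frac{4}{1702221} \approx 2.3499 \cdot 10^{-6}$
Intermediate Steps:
$d = - \frac{5}{4}$ ($d = 15 \left(- \frac{1}{12}\right) = - \frac{5}{4} \approx -1.25$)
$V{\left(c,v \right)} = c + v \left(-3 + v\right)$ ($V{\left(c,v \right)} = c + \left(-3 + v\right) v = c + v \left(-3 + v\right)$)
$p{\left(C \right)} = \frac{31}{4}$ ($p{\left(C \right)} = 9 - \frac{5}{4} = \frac{31}{4}$)
$l{\left(t \right)} = - 12 t$ ($l{\left(t \right)} = 3 t \left(-4\right) = 3 \left(- 4 t\right) = - 12 t$)
$\frac{1}{\left(p{\left(11 \right)} 95 + l{\left(V{\left(4,2 \right)} \right)}\right) - -424843} = \frac{1}{\left(\frac{31}{4} \cdot 95 - 12 \left(4 + 2^{2} - 6\right)\right) - -424843} = \frac{1}{\left(\frac{2945}{4} - 12 \left(4 + 4 - 6\right)\right) + 424843} = \frac{1}{\left(\frac{2945}{4} - 24\right) + 424843} = \frac{1}{\frac{2849}{4} + 424843} = \frac{1}{\frac{1702221}{4}} = \frac{4}{1702221}$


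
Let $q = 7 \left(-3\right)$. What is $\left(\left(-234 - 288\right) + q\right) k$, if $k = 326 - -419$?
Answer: $-404535$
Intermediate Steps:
$k = 745$ ($k = 326 + 419 = 745$)
$q = -21$
$\left(\left(-234 - 288\right) + q\right) k = \left(\left(-234 - 288\right) - 21\right) 745 = \left(-522 - 21\right) 745 = \left(-543\right) 745 = -404535$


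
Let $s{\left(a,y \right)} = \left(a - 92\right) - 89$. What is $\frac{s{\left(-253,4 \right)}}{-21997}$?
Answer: $\frac{434}{21997} \approx 0.01973$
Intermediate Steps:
$s{\left(a,y \right)} = -181 + a$ ($s{\left(a,y \right)} = \left(-92 + a\right) - 89 = -181 + a$)
$\frac{s{\left(-253,4 \right)}}{-21997} = \frac{-181 - 253}{-21997} = \left(-434\right) \left(- \frac{1}{21997}\right) = \frac{434}{21997}$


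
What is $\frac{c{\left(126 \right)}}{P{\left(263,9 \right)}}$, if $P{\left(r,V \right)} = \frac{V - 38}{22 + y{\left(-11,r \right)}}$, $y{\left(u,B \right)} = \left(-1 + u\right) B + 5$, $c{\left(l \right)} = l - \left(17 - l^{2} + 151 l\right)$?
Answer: $- \frac{9515289}{29} \approx -3.2811 \cdot 10^{5}$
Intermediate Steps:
$c{\left(l \right)} = -17 + l^{2} - 150 l$ ($c{\left(l \right)} = l - \left(17 - l^{2} + 151 l\right) = -17 + l^{2} - 150 l$)
$y{\left(u,B \right)} = 5 + B \left(-1 + u\right)$ ($y{\left(u,B \right)} = B \left(-1 + u\right) + 5 = 5 + B \left(-1 + u\right)$)
$P{\left(r,V \right)} = \frac{-38 + V}{27 - 12 r}$ ($P{\left(r,V \right)} = \frac{V - 38}{22 + \left(5 - r + r \left(-11\right)\right)} = \frac{-38 + V}{22 - \left(-5 + 12 r\right)} = \frac{-38 + V}{27 - 12 r}$)
$\frac{c{\left(126 \right)}}{P{\left(263,9 \right)}} = \frac{-17 + 126^{2} - 18900}{\frac{1}{3} \frac{1}{9 - 1052} \left(-38 + 9\right)} = \frac{-17 + 15876 - 18900}{\frac{1}{3} \frac{1}{9 - 1052} \left(-29\right)} = - \frac{3041}{\frac{1}{3} \frac{1}{-1043} \left(-29\right)} = - \frac{3041}{\frac{1}{3} \left(- \frac{1}{1043}\right) \left(-29\right)} = - \frac{3041}{\frac{29}{3129}} = \left(-3041\right) \frac{3129}{29} = - \frac{9515289}{29}$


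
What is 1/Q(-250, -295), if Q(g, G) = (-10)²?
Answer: 1/100 ≈ 0.010000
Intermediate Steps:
Q(g, G) = 100
1/Q(-250, -295) = 1/100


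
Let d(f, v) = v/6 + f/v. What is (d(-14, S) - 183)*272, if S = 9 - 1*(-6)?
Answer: -740248/15 ≈ -49350.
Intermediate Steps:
S = 15 (S = 9 + 6 = 15)
d(f, v) = v/6 + f/v (d(f, v) = v*(⅙) + f/v = v/6 + f/v)
(d(-14, S) - 183)*272 = (((⅙)*15 - 14/15) - 183)*272 = ((5/2 - 14*1/15) - 183)*272 = ((5/2 - 14/15) - 183)*272 = (47/30 - 183)*272 = -5443/30*272 = -740248/15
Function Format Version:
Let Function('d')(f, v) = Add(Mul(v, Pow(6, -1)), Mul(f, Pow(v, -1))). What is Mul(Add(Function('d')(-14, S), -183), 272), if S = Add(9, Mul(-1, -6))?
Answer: Rational(-740248, 15) ≈ -49350.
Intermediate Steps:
S = 15 (S = Add(9, 6) = 15)
Function('d')(f, v) = Add(Mul(Rational(1, 6), v), Mul(f, Pow(v, -1))) (Function('d')(f, v) = Add(Mul(v, Rational(1, 6)), Mul(f, Pow(v, -1))) = Add(Mul(Rational(1, 6), v), Mul(f, Pow(v, -1))))
Mul(Add(Function('d')(-14, S), -183), 272) = Mul(Add(Add(Mul(Rational(1, 6), 15), Mul(-14, Pow(15, -1))), -183), 272) = Mul(Add(Add(Rational(5, 2), Mul(-14, Rational(1, 15))), -183), 272) = Mul(Add(Add(Rational(5, 2), Rational(-14, 15)), -183), 272) = Mul(Add(Rational(47, 30), -183), 272) = Mul(Rational(-5443, 30), 272) = Rational(-740248, 15)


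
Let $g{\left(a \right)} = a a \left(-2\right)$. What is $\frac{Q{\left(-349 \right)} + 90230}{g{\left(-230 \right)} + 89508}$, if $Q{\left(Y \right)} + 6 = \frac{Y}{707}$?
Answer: $- \frac{63788019}{11518444} \approx -5.5379$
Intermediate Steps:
$g{\left(a \right)} = - 2 a^{2}$ ($g{\left(a \right)} = a^{2} \left(-2\right) = - 2 a^{2}$)
$Q{\left(Y \right)} = -6 + \frac{Y}{707}$
$\frac{Q{\left(-349 \right)} + 90230}{g{\left(-230 \right)} + 89508} = \frac{\left(-6 + \frac{1}{707} \left(-349\right)\right) + 90230}{- 2 \left(-230\right)^{2} + 89508} = \frac{\left(-6 - \frac{349}{707}\right) + 90230}{\left(-2\right) 52900 + 89508} = \frac{- \frac{4591}{707} + 90230}{-105800 + 89508} = \frac{63788019}{707 \left(-16292\right)} = \frac{63788019}{707} \left(- \frac{1}{16292}\right) = - \frac{63788019}{11518444}$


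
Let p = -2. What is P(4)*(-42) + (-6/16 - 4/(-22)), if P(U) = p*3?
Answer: 22159/88 ≈ 251.81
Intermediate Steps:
P(U) = -6 (P(U) = -2*3 = -6)
P(4)*(-42) + (-6/16 - 4/(-22)) = -6*(-42) + (-6/16 - 4/(-22)) = 252 + (-6*1/16 - 4*(-1/22)) = 252 + (-3/8 + 2/11) = 252 - 17/88 = 22159/88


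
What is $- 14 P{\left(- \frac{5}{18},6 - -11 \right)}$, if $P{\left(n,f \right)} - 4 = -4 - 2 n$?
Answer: $- \frac{70}{9} \approx -7.7778$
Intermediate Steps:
$P{\left(n,f \right)} = - 2 n$ ($P{\left(n,f \right)} = 4 - \left(4 + 2 n\right) = - 2 n$)
$- 14 P{\left(- \frac{5}{18},6 - -11 \right)} = - 14 \left(- 2 \left(- \frac{5}{18}\right)\right) = - 14 \left(- 2 \left(\left(-5\right) \frac{1}{18}\right)\right) = - 14 \left(\left(-2\right) \left(- \frac{5}{18}\right)\right) = \left(-14\right) \frac{5}{9} = - \frac{70}{9}$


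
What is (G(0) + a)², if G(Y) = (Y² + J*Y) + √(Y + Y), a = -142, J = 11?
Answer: 20164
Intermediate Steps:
G(Y) = Y² + 11*Y + √2*√Y (G(Y) = (Y² + 11*Y) + √(Y + Y) = (Y² + 11*Y) + √(2*Y) = (Y² + 11*Y) + √2*√Y = Y² + 11*Y + √2*√Y)
(G(0) + a)² = ((0² + 11*0 + √2*√0) - 142)² = ((0 + 0 + √2*0) - 142)² = ((0 + 0 + 0) - 142)² = (0 - 142)² = (-142)² = 20164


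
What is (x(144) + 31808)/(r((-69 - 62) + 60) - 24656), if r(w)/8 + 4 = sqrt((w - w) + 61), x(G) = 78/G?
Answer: -235586783/182848032 - 152681*sqrt(61)/365696064 ≈ -1.2917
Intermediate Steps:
r(w) = -32 + 8*sqrt(61) (r(w) = -32 + 8*sqrt((w - w) + 61) = -32 + 8*sqrt(0 + 61) = -32 + 8*sqrt(61))
(x(144) + 31808)/(r((-69 - 62) + 60) - 24656) = (78/144 + 31808)/((-32 + 8*sqrt(61)) - 24656) = (78*(1/144) + 31808)/(-24688 + 8*sqrt(61)) = (13/24 + 31808)/(-24688 + 8*sqrt(61)) = 763405/(24*(-24688 + 8*sqrt(61)))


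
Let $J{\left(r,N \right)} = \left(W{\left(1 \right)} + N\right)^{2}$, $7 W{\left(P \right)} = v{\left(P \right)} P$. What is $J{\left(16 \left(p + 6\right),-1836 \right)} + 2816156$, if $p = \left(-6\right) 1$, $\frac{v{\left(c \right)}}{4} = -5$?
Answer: $\frac{303680028}{49} \approx 6.1976 \cdot 10^{6}$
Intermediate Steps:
$v{\left(c \right)} = -20$ ($v{\left(c \right)} = 4 \left(-5\right) = -20$)
$W{\left(P \right)} = - \frac{20 P}{7}$ ($W{\left(P \right)} = \frac{\left(-20\right) P}{7} = - \frac{20 P}{7}$)
$p = -6$
$J{\left(r,N \right)} = \left(- \frac{20}{7} + N\right)^{2}$ ($J{\left(r,N \right)} = \left(\left(- \frac{20}{7}\right) 1 + N\right)^{2} = \left(- \frac{20}{7} + N\right)^{2}$)
$J{\left(16 \left(p + 6\right),-1836 \right)} + 2816156 = \frac{\left(-20 + 7 \left(-1836\right)\right)^{2}}{49} + 2816156 = \frac{\left(-20 - 12852\right)^{2}}{49} + 2816156 = \frac{\left(-12872\right)^{2}}{49} + 2816156 = \frac{1}{49} \cdot 165688384 + 2816156 = \frac{165688384}{49} + 2816156 = \frac{303680028}{49}$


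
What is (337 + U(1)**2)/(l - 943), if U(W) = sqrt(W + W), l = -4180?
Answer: -339/5123 ≈ -0.066172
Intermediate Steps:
U(W) = sqrt(2)*sqrt(W) (U(W) = sqrt(2*W) = sqrt(2)*sqrt(W))
(337 + U(1)**2)/(l - 943) = (337 + (sqrt(2)*sqrt(1))**2)/(-4180 - 943) = (337 + (sqrt(2)*1)**2)/(-5123) = (337 + (sqrt(2))**2)*(-1/5123) = (337 + 2)*(-1/5123) = 339*(-1/5123) = -339/5123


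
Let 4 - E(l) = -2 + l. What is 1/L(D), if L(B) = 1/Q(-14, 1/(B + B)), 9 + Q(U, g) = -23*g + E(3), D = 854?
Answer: -10271/1708 ≈ -6.0135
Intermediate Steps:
E(l) = 6 - l (E(l) = 4 - (-2 + l) = 4 + (2 - l) = 6 - l)
Q(U, g) = -6 - 23*g (Q(U, g) = -9 + (-23*g + (6 - 1*3)) = -9 + (-23*g + (6 - 3)) = -9 + (-23*g + 3) = -9 + (3 - 23*g) = -6 - 23*g)
L(B) = 1/(-6 - 23/(2*B)) (L(B) = 1/(-6 - 23/(B + B)) = 1/(-6 - 23*1/(2*B)) = 1/(-6 - 23/(2*B)))
1/L(D) = 1/(-2*854/(23 + 12*854)) = 1/(-2*854/(23 + 10248)) = 1/(-2*854/10271) = 1/(-2*854*1/10271) = 1/(-1708/10271) = -10271/1708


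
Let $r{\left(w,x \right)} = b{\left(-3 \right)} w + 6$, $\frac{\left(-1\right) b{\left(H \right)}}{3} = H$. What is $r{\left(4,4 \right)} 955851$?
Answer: $40145742$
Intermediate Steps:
$b{\left(H \right)} = - 3 H$
$r{\left(w,x \right)} = 6 + 9 w$ ($r{\left(w,x \right)} = \left(-3\right) \left(-3\right) w + 6 = 9 w + 6 = 6 + 9 w$)
$r{\left(4,4 \right)} 955851 = \left(6 + 9 \cdot 4\right) 955851 = \left(6 + 36\right) 955851 = 42 \cdot 955851 = 40145742$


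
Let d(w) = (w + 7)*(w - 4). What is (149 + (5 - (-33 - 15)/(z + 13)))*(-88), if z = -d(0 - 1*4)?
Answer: -505648/37 ≈ -13666.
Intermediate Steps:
d(w) = (-4 + w)*(7 + w) (d(w) = (7 + w)*(-4 + w) = (-4 + w)*(7 + w))
z = 24 (z = -(-28 + (0 - 1*4)² + 3*(0 - 1*4)) = -(-28 + (0 - 4)² + 3*(0 - 4)) = -(-28 + (-4)² + 3*(-4)) = -(-28 + 16 - 12) = -1*(-24) = 24)
(149 + (5 - (-33 - 15)/(z + 13)))*(-88) = (149 + (5 - (-33 - 15)/(24 + 13)))*(-88) = (149 + (5 - (-48)/37))*(-88) = (149 + (5 - 1*(-48/37)))*(-88) = (149 + (5 + 48/37))*(-88) = (149 + 233/37)*(-88) = (5746/37)*(-88) = -505648/37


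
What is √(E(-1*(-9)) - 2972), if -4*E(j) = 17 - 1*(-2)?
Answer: 63*I*√3/2 ≈ 54.56*I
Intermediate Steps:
E(j) = -19/4 (E(j) = -(17 - 1*(-2))/4 = -(17 + 2)/4 = -¼*19 = -19/4)
√(E(-1*(-9)) - 2972) = √(-19/4 - 2972) = √(-11907/4) = 63*I*√3/2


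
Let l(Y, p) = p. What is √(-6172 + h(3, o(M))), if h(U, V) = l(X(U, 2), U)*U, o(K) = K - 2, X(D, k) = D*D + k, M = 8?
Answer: I*√6163 ≈ 78.505*I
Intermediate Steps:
X(D, k) = k + D² (X(D, k) = D² + k = k + D²)
o(K) = -2 + K
h(U, V) = U² (h(U, V) = U*U = U²)
√(-6172 + h(3, o(M))) = √(-6172 + 3²) = √(-6172 + 9) = √(-6163) = I*√6163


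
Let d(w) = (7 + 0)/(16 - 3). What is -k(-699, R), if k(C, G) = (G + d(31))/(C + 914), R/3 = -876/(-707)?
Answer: -39113/1976065 ≈ -0.019793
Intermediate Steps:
R = 2628/707 (R = 3*(-876/(-707)) = 3*(-876*(-1/707)) = 3*(876/707) = 2628/707 ≈ 3.7171)
d(w) = 7/13
k(C, G) = (7/13 + G)/(914 + C) (k(C, G) = (G + 7/13)/(C + 914) = (7/13 + G)/(914 + C))
-k(-699, R) = -(7/13 + 2628/707)/(914 - 699) = -39113/(215*9191) = -1*39113/1976065 = -39113/1976065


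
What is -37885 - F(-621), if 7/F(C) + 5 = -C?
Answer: -3333881/88 ≈ -37885.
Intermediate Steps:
F(C) = 7/(-5 - C)
-37885 - F(-621) = -37885 - (-7)/(5 - 621) = -37885 - (-7)/(-616) = -37885 - (-7)*(-1)/616 = -37885 - 1*1/88 = -37885 - 1/88 = -3333881/88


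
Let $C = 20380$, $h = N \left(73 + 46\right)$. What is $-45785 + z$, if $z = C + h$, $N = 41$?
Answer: $-20526$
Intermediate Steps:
$h = 4879$ ($h = 41 \left(73 + 46\right) = 41 \cdot 119 = 4879$)
$z = 25259$ ($z = 20380 + 4879 = 25259$)
$-45785 + z = -45785 + 25259 = -20526$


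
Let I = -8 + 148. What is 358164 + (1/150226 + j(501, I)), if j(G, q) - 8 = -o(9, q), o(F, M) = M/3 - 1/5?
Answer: 806996495573/2253390 ≈ 3.5813e+5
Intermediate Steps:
o(F, M) = -1/5 + M/3 (o(F, M) = M*(1/3) - 1*1/5 = M/3 - 1/5 = -1/5 + M/3)
I = 140
j(G, q) = 41/5 - q/3 (j(G, q) = 8 - (-1/5 + q/3) = 8 + (1/5 - q/3) = 41/5 - q/3)
358164 + (1/150226 + j(501, I)) = 358164 + (1/150226 + (41/5 - 1/3*140)) = 358164 + (1/150226 + (41/5 - 140/3)) = 358164 + (1/150226 - 577/15) = 358164 - 86680387/2253390 = 806996495573/2253390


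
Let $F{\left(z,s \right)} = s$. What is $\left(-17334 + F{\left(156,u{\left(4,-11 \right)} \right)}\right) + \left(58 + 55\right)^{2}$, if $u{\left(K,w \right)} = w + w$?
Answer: $-4587$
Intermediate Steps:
$u{\left(K,w \right)} = 2 w$
$\left(-17334 + F{\left(156,u{\left(4,-11 \right)} \right)}\right) + \left(58 + 55\right)^{2} = \left(-17334 + 2 \left(-11\right)\right) + \left(58 + 55\right)^{2} = \left(-17334 - 22\right) + 113^{2} = -17356 + 12769 = -4587$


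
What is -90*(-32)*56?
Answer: 161280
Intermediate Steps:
-90*(-32)*56 = 2880*56 = 161280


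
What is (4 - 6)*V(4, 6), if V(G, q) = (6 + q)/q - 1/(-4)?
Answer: -9/2 ≈ -4.5000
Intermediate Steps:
V(G, q) = ¼ + (6 + q)/q (V(G, q) = (6 + q)/q - 1*(-¼) = (6 + q)/q + ¼ = ¼ + (6 + q)/q)
(4 - 6)*V(4, 6) = (4 - 6)*(5/4 + 6/6) = -2*(5/4 + 6*(⅙)) = -2*(5/4 + 1) = -2*9/4 = -9/2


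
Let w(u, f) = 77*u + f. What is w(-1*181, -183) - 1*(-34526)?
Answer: 20406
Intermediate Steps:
w(u, f) = f + 77*u
w(-1*181, -183) - 1*(-34526) = (-183 + 77*(-1*181)) - 1*(-34526) = (-183 + 77*(-181)) + 34526 = (-183 - 13937) + 34526 = -14120 + 34526 = 20406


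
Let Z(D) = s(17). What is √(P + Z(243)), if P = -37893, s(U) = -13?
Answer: I*√37906 ≈ 194.69*I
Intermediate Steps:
Z(D) = -13
√(P + Z(243)) = √(-37893 - 13) = √(-37906) = I*√37906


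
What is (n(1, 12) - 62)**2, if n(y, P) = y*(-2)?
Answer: 4096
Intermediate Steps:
n(y, P) = -2*y
(n(1, 12) - 62)**2 = (-2*1 - 62)**2 = (-2 - 62)**2 = (-64)**2 = 4096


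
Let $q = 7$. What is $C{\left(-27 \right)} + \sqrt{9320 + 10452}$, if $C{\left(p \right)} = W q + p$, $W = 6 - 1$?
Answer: $8 + 2 \sqrt{4943} \approx 148.61$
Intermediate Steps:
$W = 5$
$C{\left(p \right)} = 35 + p$ ($C{\left(p \right)} = 5 \cdot 7 + p = 35 + p$)
$C{\left(-27 \right)} + \sqrt{9320 + 10452} = \left(35 - 27\right) + \sqrt{9320 + 10452} = 8 + \sqrt{19772} = 8 + 2 \sqrt{4943}$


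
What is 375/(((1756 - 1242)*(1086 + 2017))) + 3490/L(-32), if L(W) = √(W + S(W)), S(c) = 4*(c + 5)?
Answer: 375/1594942 - 349*I*√35/7 ≈ 0.00023512 - 294.96*I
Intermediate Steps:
S(c) = 20 + 4*c (S(c) = 4*(5 + c) = 20 + 4*c)
L(W) = √(20 + 5*W) (L(W) = √(W + (20 + 4*W)) = √(20 + 5*W))
375/(((1756 - 1242)*(1086 + 2017))) + 3490/L(-32) = 375/(((1756 - 1242)*(1086 + 2017))) + 3490/(√(20 + 5*(-32))) = 375/((514*3103)) + 3490/(√(20 - 160)) = 375/1594942 + 3490/(√(-140)) = 375*(1/1594942) + 3490/((2*I*√35)) = 375/1594942 + 3490*(-I*√35/70) = 375/1594942 - 349*I*√35/7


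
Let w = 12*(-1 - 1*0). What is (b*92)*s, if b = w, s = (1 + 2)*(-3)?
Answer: 9936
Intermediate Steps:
s = -9 (s = 3*(-3) = -9)
w = -12 (w = 12*(-1 + 0) = 12*(-1) = -12)
b = -12
(b*92)*s = -12*92*(-9) = -1104*(-9) = 9936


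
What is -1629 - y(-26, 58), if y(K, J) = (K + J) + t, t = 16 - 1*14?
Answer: -1663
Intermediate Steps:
t = 2 (t = 16 - 14 = 2)
y(K, J) = 2 + J + K (y(K, J) = (K + J) + 2 = (J + K) + 2 = 2 + J + K)
-1629 - y(-26, 58) = -1629 - (2 + 58 - 26) = -1629 - 1*34 = -1629 - 34 = -1663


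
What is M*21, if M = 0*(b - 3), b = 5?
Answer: 0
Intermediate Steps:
M = 0 (M = 0*(5 - 3) = 0*2 = 0)
M*21 = 0*21 = 0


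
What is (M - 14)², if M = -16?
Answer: 900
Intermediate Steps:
(M - 14)² = (-16 - 14)² = (-30)² = 900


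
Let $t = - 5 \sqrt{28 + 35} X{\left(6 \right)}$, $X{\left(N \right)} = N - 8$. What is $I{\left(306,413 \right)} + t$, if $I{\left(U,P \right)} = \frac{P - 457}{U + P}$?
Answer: $- \frac{44}{719} + 30 \sqrt{7} \approx 79.311$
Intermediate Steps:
$X{\left(N \right)} = -8 + N$
$I{\left(U,P \right)} = \frac{-457 + P}{P + U}$
$t = 30 \sqrt{7}$ ($t = - 5 \sqrt{28 + 35} \left(-8 + 6\right) = - 5 \sqrt{63} \left(-2\right) = - 5 \cdot 3 \sqrt{7} \left(-2\right) = - 15 \sqrt{7} \left(-2\right) = 30 \sqrt{7} \approx 79.373$)
$I{\left(306,413 \right)} + t = \frac{-457 + 413}{413 + 306} + 30 \sqrt{7} = \frac{1}{719} \left(-44\right) + 30 \sqrt{7} = - \frac{44}{719} + 30 \sqrt{7}$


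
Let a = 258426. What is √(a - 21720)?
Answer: √236706 ≈ 486.52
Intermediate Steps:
√(a - 21720) = √(258426 - 21720) = √236706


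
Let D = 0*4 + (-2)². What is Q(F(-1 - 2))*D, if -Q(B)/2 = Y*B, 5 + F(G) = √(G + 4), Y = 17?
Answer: 544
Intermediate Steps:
D = 4 (D = 0 + 4 = 4)
F(G) = -5 + √(4 + G) (F(G) = -5 + √(G + 4) = -5 + √(4 + G))
Q(B) = -34*B
Q(F(-1 - 2))*D = -34*(-5 + √(4 + (-1 - 2)))*4 = -34*(-5 + √(4 - 3))*4 = -34*(-5 + √1)*4 = -34*(-5 + 1)*4 = -34*(-4)*4 = 136*4 = 544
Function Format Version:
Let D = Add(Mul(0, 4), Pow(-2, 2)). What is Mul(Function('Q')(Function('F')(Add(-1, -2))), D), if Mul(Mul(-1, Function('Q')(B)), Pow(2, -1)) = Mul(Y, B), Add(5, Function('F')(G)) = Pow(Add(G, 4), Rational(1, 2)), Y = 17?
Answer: 544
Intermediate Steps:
D = 4 (D = Add(0, 4) = 4)
Function('F')(G) = Add(-5, Pow(Add(4, G), Rational(1, 2))) (Function('F')(G) = Add(-5, Pow(Add(G, 4), Rational(1, 2))) = Add(-5, Pow(Add(4, G), Rational(1, 2))))
Function('Q')(B) = Mul(-34, B) (Function('Q')(B) = Mul(-2, Mul(17, B)) = Mul(-34, B))
Mul(Function('Q')(Function('F')(Add(-1, -2))), D) = Mul(Mul(-34, Add(-5, Pow(Add(4, Add(-1, -2)), Rational(1, 2)))), 4) = Mul(Mul(-34, Add(-5, Pow(Add(4, -3), Rational(1, 2)))), 4) = Mul(Mul(-34, Add(-5, Pow(1, Rational(1, 2)))), 4) = Mul(Mul(-34, Add(-5, 1)), 4) = Mul(Mul(-34, -4), 4) = Mul(136, 4) = 544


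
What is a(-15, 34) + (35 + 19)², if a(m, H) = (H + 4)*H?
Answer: 4208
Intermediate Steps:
a(m, H) = H*(4 + H) (a(m, H) = (4 + H)*H = H*(4 + H))
a(-15, 34) + (35 + 19)² = 34*(4 + 34) + (35 + 19)² = 34*38 + 54² = 1292 + 2916 = 4208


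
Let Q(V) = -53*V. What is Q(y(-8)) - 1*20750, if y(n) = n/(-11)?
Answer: -228674/11 ≈ -20789.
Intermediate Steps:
y(n) = -n/11 (y(n) = n*(-1/11) = -n/11)
Q(y(-8)) - 1*20750 = -(-53)*(-8)/11 - 1*20750 = -53*8/11 - 20750 = -424/11 - 20750 = -228674/11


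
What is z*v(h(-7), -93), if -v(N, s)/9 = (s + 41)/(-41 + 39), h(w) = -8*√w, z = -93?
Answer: 21762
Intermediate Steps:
v(N, s) = 369/2 + 9*s/2 (v(N, s) = -9*(s + 41)/(-41 + 39) = -9*(41 + s)/(-2) = -9*(41 + s)*(-1)/2 = -9*(-41/2 - s/2) = 369/2 + 9*s/2)
z*v(h(-7), -93) = -93*(369/2 + (9/2)*(-93)) = -93*(369/2 - 837/2) = -93*(-234) = 21762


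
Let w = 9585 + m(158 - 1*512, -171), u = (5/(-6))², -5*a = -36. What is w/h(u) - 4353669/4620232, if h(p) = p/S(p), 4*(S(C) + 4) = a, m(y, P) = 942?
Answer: -19260868385169/577529000 ≈ -33351.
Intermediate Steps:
a = 36/5 (a = -⅕*(-36) = 36/5 ≈ 7.2000)
S(C) = -11/5 (S(C) = -4 + (¼)*(36/5) = -4 + 9/5 = -11/5)
u = 25/36 (u = (5*(-⅙))² = (-⅚)² = 25/36 ≈ 0.69444)
h(p) = -5*p/11 (h(p) = p/(-11/5) = p*(-5/11) = -5*p/11)
w = 10527 (w = 9585 + 942 = 10527)
w/h(u) - 4353669/4620232 = 10527/((-5/11*25/36)) - 4353669/4620232 = 10527/(-125/396) - 4353669*1/4620232 = 10527*(-396/125) - 4353669/4620232 = -4168692/125 - 4353669/4620232 = -19260868385169/577529000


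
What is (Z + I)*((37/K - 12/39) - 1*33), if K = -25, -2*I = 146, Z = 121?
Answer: -542688/325 ≈ -1669.8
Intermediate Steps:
I = -73 (I = -1/2*146 = -73)
(Z + I)*((37/K - 12/39) - 1*33) = (121 - 73)*((37/(-25) - 12/39) - 1*33) = 48*((37*(-1/25) - 12*1/39) - 33) = 48*((-37/25 - 4/13) - 33) = 48*(-581/325 - 33) = 48*(-11306/325) = -542688/325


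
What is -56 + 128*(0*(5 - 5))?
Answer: -56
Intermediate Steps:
-56 + 128*(0*(5 - 5)) = -56 + 128*(0*0) = -56 + 128*0 = -56 + 0 = -56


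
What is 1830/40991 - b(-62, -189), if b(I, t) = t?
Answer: 7749129/40991 ≈ 189.04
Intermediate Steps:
1830/40991 - b(-62, -189) = 1830/40991 - 1*(-189) = 1830*(1/40991) + 189 = 1830/40991 + 189 = 7749129/40991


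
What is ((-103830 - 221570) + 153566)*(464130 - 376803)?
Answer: -15005747718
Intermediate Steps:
((-103830 - 221570) + 153566)*(464130 - 376803) = (-325400 + 153566)*87327 = -171834*87327 = -15005747718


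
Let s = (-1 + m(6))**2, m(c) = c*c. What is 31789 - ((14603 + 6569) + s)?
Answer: 9392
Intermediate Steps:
m(c) = c**2
s = 1225 (s = (-1 + 6**2)**2 = (-1 + 36)**2 = 35**2 = 1225)
31789 - ((14603 + 6569) + s) = 31789 - ((14603 + 6569) + 1225) = 31789 - (21172 + 1225) = 31789 - 1*22397 = 31789 - 22397 = 9392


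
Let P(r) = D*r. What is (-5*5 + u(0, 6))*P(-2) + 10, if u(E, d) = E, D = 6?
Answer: 310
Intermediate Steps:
P(r) = 6*r
(-5*5 + u(0, 6))*P(-2) + 10 = (-5*5 + 0)*(6*(-2)) + 10 = (-25 + 0)*(-12) + 10 = -25*(-12) + 10 = 300 + 10 = 310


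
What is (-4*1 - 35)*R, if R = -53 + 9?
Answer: 1716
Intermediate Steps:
R = -44
(-4*1 - 35)*R = (-4*1 - 35)*(-44) = (-4 - 35)*(-44) = -39*(-44) = 1716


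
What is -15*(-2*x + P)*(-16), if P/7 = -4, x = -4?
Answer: -4800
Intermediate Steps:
P = -28 (P = 7*(-4) = -28)
-15*(-2*x + P)*(-16) = -15*(-2*(-4) - 28)*(-16) = -15*(8 - 28)*(-16) = -15*(-20)*(-16) = 300*(-16) = -4800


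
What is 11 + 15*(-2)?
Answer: -19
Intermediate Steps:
11 + 15*(-2) = 11 - 30 = -19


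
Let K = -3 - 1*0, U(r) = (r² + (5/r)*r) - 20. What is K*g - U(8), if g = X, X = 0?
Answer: -49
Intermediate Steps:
U(r) = -15 + r² (U(r) = (r² + 5) - 20 = (5 + r²) - 20 = -15 + r²)
g = 0
K = -3 (K = -3 + 0 = -3)
K*g - U(8) = -3*0 - (-15 + 8²) = 0 - (-15 + 64) = 0 - 1*49 = 0 - 49 = -49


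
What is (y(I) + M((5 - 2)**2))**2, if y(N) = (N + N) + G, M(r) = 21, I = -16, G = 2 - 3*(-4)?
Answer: 9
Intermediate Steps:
G = 14 (G = 2 + 12 = 14)
y(N) = 14 + 2*N (y(N) = (N + N) + 14 = 2*N + 14 = 14 + 2*N)
(y(I) + M((5 - 2)**2))**2 = ((14 + 2*(-16)) + 21)**2 = ((14 - 32) + 21)**2 = (-18 + 21)**2 = 3**2 = 9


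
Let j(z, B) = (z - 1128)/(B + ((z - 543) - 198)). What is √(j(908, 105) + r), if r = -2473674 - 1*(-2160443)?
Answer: I*√362095971/34 ≈ 559.67*I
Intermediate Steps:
j(z, B) = (-1128 + z)/(-741 + B + z) (j(z, B) = (-1128 + z)/(B + ((-543 + z) - 198)) = (-1128 + z)/(B + (-741 + z)) = (-1128 + z)/(-741 + B + z))
r = -313231 (r = -2473674 + 2160443 = -313231)
√(j(908, 105) + r) = √((-1128 + 908)/(-741 + 105 + 908) - 313231) = √(-220/272 - 313231) = √((1/272)*(-220) - 313231) = √(-55/68 - 313231) = √(-21299763/68) = I*√362095971/34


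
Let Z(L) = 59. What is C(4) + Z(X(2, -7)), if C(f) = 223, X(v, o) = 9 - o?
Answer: 282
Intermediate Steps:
C(4) + Z(X(2, -7)) = 223 + 59 = 282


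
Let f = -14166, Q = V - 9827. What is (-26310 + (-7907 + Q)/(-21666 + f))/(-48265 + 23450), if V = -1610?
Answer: 5611432/5292685 ≈ 1.0602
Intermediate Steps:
Q = -11437 (Q = -1610 - 9827 = -11437)
(-26310 + (-7907 + Q)/(-21666 + f))/(-48265 + 23450) = (-26310 + (-7907 - 11437)/(-21666 - 14166))/(-48265 + 23450) = (-26310 - 19344/(-35832))/(-24815) = (-26310 - 19344*(-1/35832))*(-1/24815) = (-26310 + 806/1493)*(-1/24815) = -39280024/1493*(-1/24815) = 5611432/5292685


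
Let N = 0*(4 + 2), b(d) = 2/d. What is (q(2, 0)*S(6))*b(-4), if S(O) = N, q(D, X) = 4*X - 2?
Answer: 0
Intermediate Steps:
q(D, X) = -2 + 4*X
N = 0 (N = 0*6 = 0)
S(O) = 0
(q(2, 0)*S(6))*b(-4) = ((-2 + 4*0)*0)*(2/(-4)) = ((-2 + 0)*0)*(2*(-¼)) = -2*0*(-½) = 0*(-½) = 0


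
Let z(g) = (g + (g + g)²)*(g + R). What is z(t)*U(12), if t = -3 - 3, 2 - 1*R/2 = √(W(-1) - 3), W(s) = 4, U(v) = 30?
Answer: -16560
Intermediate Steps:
R = 2 (R = 4 - 2*√(4 - 3) = 4 - 2*√1 = 4 - 2*1 = 4 - 2 = 2)
t = -6
z(g) = (2 + g)*(g + 4*g²) (z(g) = (g + (g + g)²)*(g + 2) = (g + (2*g)²)*(2 + g) = (g + 4*g²)*(2 + g) = (2 + g)*(g + 4*g²))
z(t)*U(12) = -6*(2 + 4*(-6)² + 9*(-6))*30 = -6*(2 + 4*36 - 54)*30 = -6*(2 + 144 - 54)*30 = -6*92*30 = -552*30 = -16560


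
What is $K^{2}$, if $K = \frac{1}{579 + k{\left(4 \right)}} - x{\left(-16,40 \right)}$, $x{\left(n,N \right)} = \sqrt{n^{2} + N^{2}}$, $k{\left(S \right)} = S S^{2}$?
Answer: $\frac{767361345}{413449} - \frac{16 \sqrt{29}}{643} \approx 1855.9$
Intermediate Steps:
$k{\left(S \right)} = S^{3}$
$x{\left(n,N \right)} = \sqrt{N^{2} + n^{2}}$
$K = \frac{1}{643} - 8 \sqrt{29}$ ($K = \frac{1}{579 + 4^{3}} - \sqrt{40^{2} + \left(-16\right)^{2}} = \frac{1}{579 + 64} - \sqrt{1600 + 256} = \frac{1}{643} - \sqrt{1856} = \frac{1}{643} - 8 \sqrt{29} \approx -43.08$)
$K^{2} = \left(\frac{1}{643} - 8 \sqrt{29}\right)^{2}$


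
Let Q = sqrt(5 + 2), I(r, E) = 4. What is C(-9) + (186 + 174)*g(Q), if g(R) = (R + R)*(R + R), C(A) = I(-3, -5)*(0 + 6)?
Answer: 10104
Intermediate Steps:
Q = sqrt(7) ≈ 2.6458
C(A) = 24 (C(A) = 4*(0 + 6) = 4*6 = 24)
g(R) = 4*R**2 (g(R) = (2*R)*(2*R) = 4*R**2)
C(-9) + (186 + 174)*g(Q) = 24 + (186 + 174)*(4*(sqrt(7))**2) = 24 + 360*(4*7) = 24 + 360*28 = 24 + 10080 = 10104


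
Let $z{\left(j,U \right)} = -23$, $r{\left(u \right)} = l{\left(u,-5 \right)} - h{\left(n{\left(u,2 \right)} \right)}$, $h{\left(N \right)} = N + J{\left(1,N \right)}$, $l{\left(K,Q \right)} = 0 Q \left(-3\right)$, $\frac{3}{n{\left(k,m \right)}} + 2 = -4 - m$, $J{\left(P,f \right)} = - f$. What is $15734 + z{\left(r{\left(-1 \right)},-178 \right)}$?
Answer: $15711$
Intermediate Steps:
$n{\left(k,m \right)} = \frac{3}{-6 - m}$ ($n{\left(k,m \right)} = \frac{3}{-2 - \left(4 + m\right)} = \frac{3}{-6 - m}$)
$l{\left(K,Q \right)} = 0$ ($l{\left(K,Q \right)} = 0 \left(-3\right) = 0$)
$h{\left(N \right)} = 0$ ($h{\left(N \right)} = N - N = 0$)
$r{\left(u \right)} = 0$ ($r{\left(u \right)} = 0 - 0 = 0 + 0 = 0$)
$15734 + z{\left(r{\left(-1 \right)},-178 \right)} = 15734 - 23 = 15711$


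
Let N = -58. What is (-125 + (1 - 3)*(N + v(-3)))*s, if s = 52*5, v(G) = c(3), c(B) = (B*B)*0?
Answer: -2340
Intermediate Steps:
c(B) = 0 (c(B) = B**2*0 = 0)
v(G) = 0
s = 260
(-125 + (1 - 3)*(N + v(-3)))*s = (-125 + (1 - 3)*(-58 + 0))*260 = (-125 - 2*(-58))*260 = (-125 + 116)*260 = -9*260 = -2340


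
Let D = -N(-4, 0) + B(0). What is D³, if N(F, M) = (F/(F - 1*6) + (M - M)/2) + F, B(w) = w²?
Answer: 5832/125 ≈ 46.656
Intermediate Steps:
N(F, M) = F + F/(-6 + F) (N(F, M) = (F/(F - 6) + 0*(½)) + F = (F/(-6 + F) + 0) + F = F/(-6 + F) + F = F + F/(-6 + F))
D = 18/5 (D = -(-4)*(-5 - 4)/(-6 - 4) + 0² = -(-4)*(-9)/(-10) + 0 = -(-4)*(-1)*(-9)/10 + 0 = -1*(-18/5) + 0 = 18/5 + 0 = 18/5 ≈ 3.6000)
D³ = (18/5)³ = 5832/125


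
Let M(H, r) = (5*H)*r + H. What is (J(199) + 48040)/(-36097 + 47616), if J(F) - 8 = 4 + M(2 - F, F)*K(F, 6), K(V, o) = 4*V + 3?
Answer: -156725336/11519 ≈ -13606.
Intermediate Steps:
M(H, r) = H + 5*H*r (M(H, r) = 5*H*r + H = H + 5*H*r)
K(V, o) = 3 + 4*V
J(F) = 12 + (1 + 5*F)*(2 - F)*(3 + 4*F) (J(F) = 8 + (4 + ((2 - F)*(1 + 5*F))*(3 + 4*F)) = 8 + (4 + ((1 + 5*F)*(2 - F))*(3 + 4*F)) = 8 + (4 + (1 + 5*F)*(2 - F)*(3 + 4*F)) = 12 + (1 + 5*F)*(2 - F)*(3 + 4*F))
(J(199) + 48040)/(-36097 + 47616) = ((12 - (1 + 5*199)*(-2 + 199)*(3 + 4*199)) + 48040)/(-36097 + 47616) = ((12 - 1*(1 + 995)*197*(3 + 796)) + 48040)/11519 = ((12 - 1*996*197*799) + 48040)*(1/11519) = ((12 - 156773388) + 48040)*(1/11519) = (-156773376 + 48040)*(1/11519) = -156725336*1/11519 = -156725336/11519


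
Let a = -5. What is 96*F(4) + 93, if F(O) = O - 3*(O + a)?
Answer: 765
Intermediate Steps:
F(O) = 15 - 2*O (F(O) = O - 3*(O - 5) = O - 3*(-5 + O) = O + (15 - 3*O) = 15 - 2*O)
96*F(4) + 93 = 96*(15 - 2*4) + 93 = 96*(15 - 8) + 93 = 96*7 + 93 = 672 + 93 = 765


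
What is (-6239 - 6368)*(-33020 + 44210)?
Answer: -141072330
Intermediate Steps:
(-6239 - 6368)*(-33020 + 44210) = -12607*11190 = -141072330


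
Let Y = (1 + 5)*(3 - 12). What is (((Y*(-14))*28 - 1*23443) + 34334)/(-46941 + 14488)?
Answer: -32059/32453 ≈ -0.98786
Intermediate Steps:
Y = -54 (Y = 6*(-9) = -54)
(((Y*(-14))*28 - 1*23443) + 34334)/(-46941 + 14488) = ((-54*(-14)*28 - 1*23443) + 34334)/(-46941 + 14488) = ((756*28 - 23443) + 34334)/(-32453) = ((21168 - 23443) + 34334)*(-1/32453) = (-2275 + 34334)*(-1/32453) = 32059*(-1/32453) = -32059/32453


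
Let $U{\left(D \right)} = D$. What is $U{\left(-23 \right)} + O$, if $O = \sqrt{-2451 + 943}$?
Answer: $-23 + 2 i \sqrt{377} \approx -23.0 + 38.833 i$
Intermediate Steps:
$O = 2 i \sqrt{377}$ ($O = \sqrt{-1508} = 2 i \sqrt{377} \approx 38.833 i$)
$U{\left(-23 \right)} + O = -23 + 2 i \sqrt{377}$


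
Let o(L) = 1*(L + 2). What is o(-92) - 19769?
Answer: -19859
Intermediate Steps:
o(L) = 2 + L (o(L) = 1*(2 + L) = 2 + L)
o(-92) - 19769 = (2 - 92) - 19769 = -90 - 19769 = -19859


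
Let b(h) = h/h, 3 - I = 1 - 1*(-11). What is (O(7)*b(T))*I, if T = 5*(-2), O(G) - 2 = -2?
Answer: 0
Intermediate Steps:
O(G) = 0 (O(G) = 2 - 2 = 0)
T = -10
I = -9 (I = 3 - (1 - 1*(-11)) = 3 - (1 + 11) = 3 - 1*12 = 3 - 12 = -9)
b(h) = 1
(O(7)*b(T))*I = (0*1)*(-9) = 0*(-9) = 0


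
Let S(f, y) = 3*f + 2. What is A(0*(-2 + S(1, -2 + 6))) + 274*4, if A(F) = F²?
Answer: 1096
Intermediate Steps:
S(f, y) = 2 + 3*f
A(0*(-2 + S(1, -2 + 6))) + 274*4 = (0*(-2 + (2 + 3*1)))² + 274*4 = (0*(-2 + (2 + 3)))² + 1096 = (0*(-2 + 5))² + 1096 = (0*3)² + 1096 = 0² + 1096 = 0 + 1096 = 1096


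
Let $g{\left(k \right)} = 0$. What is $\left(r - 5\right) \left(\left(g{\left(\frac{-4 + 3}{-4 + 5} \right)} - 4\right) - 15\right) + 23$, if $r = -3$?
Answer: $175$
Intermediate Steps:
$\left(r - 5\right) \left(\left(g{\left(\frac{-4 + 3}{-4 + 5} \right)} - 4\right) - 15\right) + 23 = \left(-3 - 5\right) \left(\left(0 - 4\right) - 15\right) + 23 = \left(-3 - 5\right) \left(-4 - 15\right) + 23 = \left(-8\right) \left(-19\right) + 23 = 152 + 23 = 175$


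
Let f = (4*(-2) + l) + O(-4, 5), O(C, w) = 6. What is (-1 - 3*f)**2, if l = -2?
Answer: 121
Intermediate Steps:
f = -4 (f = (4*(-2) - 2) + 6 = (-8 - 2) + 6 = -10 + 6 = -4)
(-1 - 3*f)**2 = (-1 - 3*(-4))**2 = (-1 + 12)**2 = 11**2 = 121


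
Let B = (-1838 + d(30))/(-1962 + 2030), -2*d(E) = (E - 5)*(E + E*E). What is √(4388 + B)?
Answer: √4843657/34 ≈ 64.730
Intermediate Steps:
d(E) = -(-5 + E)*(E + E²)/2 (d(E) = -(E - 5)*(E + E*E)/2 = -(-5 + E)*(E + E²)/2)
B = -13463/68 (B = (-1838 + (½)*30*(5 - 1*30² + 4*30))/(-1962 + 2030) = (-1838 + (½)*30*(5 - 1*900 + 120))/68 = (-1838 + (½)*30*(5 - 900 + 120))*(1/68) = (-1838 + (½)*30*(-775))*(1/68) = (-1838 - 11625)*(1/68) = -13463*1/68 = -13463/68 ≈ -197.99)
√(4388 + B) = √(4388 - 13463/68) = √(284921/68) = √4843657/34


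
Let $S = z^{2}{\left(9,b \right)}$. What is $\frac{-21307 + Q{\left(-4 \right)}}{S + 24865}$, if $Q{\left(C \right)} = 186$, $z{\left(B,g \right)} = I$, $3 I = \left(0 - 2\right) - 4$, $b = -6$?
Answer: $- \frac{21121}{24869} \approx -0.84929$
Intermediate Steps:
$I = -2$ ($I = \frac{\left(0 - 2\right) - 4}{3} = \frac{-2 - 4}{3} = \frac{1}{3} \left(-6\right) = -2$)
$z{\left(B,g \right)} = -2$
$S = 4$ ($S = \left(-2\right)^{2} = 4$)
$\frac{-21307 + Q{\left(-4 \right)}}{S + 24865} = \frac{-21307 + 186}{4 + 24865} = - \frac{21121}{24869}$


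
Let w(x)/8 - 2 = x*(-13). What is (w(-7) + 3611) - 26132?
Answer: -21777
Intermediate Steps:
w(x) = 16 - 104*x (w(x) = 16 + 8*(x*(-13)) = 16 + 8*(-13*x) = 16 - 104*x)
(w(-7) + 3611) - 26132 = ((16 - 104*(-7)) + 3611) - 26132 = ((16 + 728) + 3611) - 26132 = (744 + 3611) - 26132 = 4355 - 26132 = -21777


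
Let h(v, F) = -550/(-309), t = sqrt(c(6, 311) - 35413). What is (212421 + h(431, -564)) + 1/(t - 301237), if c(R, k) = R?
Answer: 5956297270050608831/28039823562984 - I*sqrt(35407)/90743765576 ≈ 2.1242e+5 - 2.0736e-9*I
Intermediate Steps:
t = I*sqrt(35407) (t = sqrt(6 - 35413) = sqrt(-35407) = I*sqrt(35407) ≈ 188.17*I)
h(v, F) = 550/309 (h(v, F) = -550*(-1/309) = 550/309)
(212421 + h(431, -564)) + 1/(t - 301237) = (212421 + 550/309) + 1/(I*sqrt(35407) - 301237) = 65638639/309 + 1/(-301237 + I*sqrt(35407))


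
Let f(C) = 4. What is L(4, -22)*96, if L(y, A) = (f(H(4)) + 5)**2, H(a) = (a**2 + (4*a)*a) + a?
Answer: 7776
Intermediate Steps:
H(a) = a + 5*a**2 (H(a) = (a**2 + 4*a**2) + a = 5*a**2 + a = a + 5*a**2)
L(y, A) = 81 (L(y, A) = (4 + 5)**2 = 9**2 = 81)
L(4, -22)*96 = 81*96 = 7776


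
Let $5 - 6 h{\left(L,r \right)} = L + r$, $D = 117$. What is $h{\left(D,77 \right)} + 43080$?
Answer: $\frac{86097}{2} \approx 43049.0$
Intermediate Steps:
$h{\left(L,r \right)} = \frac{5}{6} - \frac{L}{6} - \frac{r}{6}$ ($h{\left(L,r \right)} = \frac{5}{6} - \frac{L + r}{6} = \frac{5}{6} - \left(\frac{L}{6} + \frac{r}{6}\right) = \frac{5}{6} - \frac{L}{6} - \frac{r}{6}$)
$h{\left(D,77 \right)} + 43080 = \left(\frac{5}{6} - \frac{39}{2} - \frac{77}{6}\right) + 43080 = - \frac{63}{2} + 43080 = \frac{86097}{2}$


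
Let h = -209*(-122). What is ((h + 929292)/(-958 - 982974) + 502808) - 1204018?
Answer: -344971956255/491966 ≈ -7.0121e+5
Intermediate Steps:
h = 25498
((h + 929292)/(-958 - 982974) + 502808) - 1204018 = ((25498 + 929292)/(-958 - 982974) + 502808) - 1204018 = (954790/(-983932) + 502808) - 1204018 = (954790*(-1/983932) + 502808) - 1204018 = (-477395/491966 + 502808) - 1204018 = 247363963133/491966 - 1204018 = -344971956255/491966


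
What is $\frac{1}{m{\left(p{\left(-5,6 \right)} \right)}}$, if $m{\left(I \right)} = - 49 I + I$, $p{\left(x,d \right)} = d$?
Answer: $- \frac{1}{288} \approx -0.0034722$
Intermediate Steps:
$m{\left(I \right)} = - 48 I$
$\frac{1}{m{\left(p{\left(-5,6 \right)} \right)}} = \frac{1}{\left(-48\right) 6} = \frac{1}{-288} = - \frac{1}{288}$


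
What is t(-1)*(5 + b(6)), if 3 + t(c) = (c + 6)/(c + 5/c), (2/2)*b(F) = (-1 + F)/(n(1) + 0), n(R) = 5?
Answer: -23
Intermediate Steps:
b(F) = -⅕ + F/5 (b(F) = (-1 + F)/(5 + 0) = (-1 + F)/5 = (-1 + F)*(⅕) = -⅕ + F/5)
t(c) = -3 + (6 + c)/(c + 5/c) (t(c) = -3 + (c + 6)/(c + 5/c) = -3 + (6 + c)/(c + 5/c))
t(-1)*(5 + b(6)) = ((-15 - 2*(-1)² + 6*(-1))/(5 + (-1)²))*(5 + (-⅕ + (⅕)*6)) = ((-15 - 2*1 - 6)/(5 + 1))*(5 + (-⅕ + 6/5)) = ((-15 - 2 - 6)/6)*(5 + 1) = ((⅙)*(-23))*6 = -23/6*6 = -23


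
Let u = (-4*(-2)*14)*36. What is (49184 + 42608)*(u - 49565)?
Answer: -4179565136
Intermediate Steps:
u = 4032 (u = (8*14)*36 = 112*36 = 4032)
(49184 + 42608)*(u - 49565) = (49184 + 42608)*(4032 - 49565) = 91792*(-45533) = -4179565136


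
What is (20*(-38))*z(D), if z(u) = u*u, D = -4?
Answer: -12160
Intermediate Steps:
z(u) = u²
(20*(-38))*z(D) = (20*(-38))*(-4)² = -760*16 = -12160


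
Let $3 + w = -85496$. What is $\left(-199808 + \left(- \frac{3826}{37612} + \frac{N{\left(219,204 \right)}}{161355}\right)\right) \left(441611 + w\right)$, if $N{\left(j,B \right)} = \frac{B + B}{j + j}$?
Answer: $- \frac{2626940108549488723464}{36919045915} \approx -7.1154 \cdot 10^{10}$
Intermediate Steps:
$w = -85499$ ($w = -3 - 85496 = -85499$)
$N{\left(j,B \right)} = \frac{B}{j}$ ($N{\left(j,B \right)} = \frac{2 B}{2 j} = 2 B \frac{1}{2 j} = \frac{B}{j}$)
$\left(-199808 + \left(- \frac{3826}{37612} + \frac{N{\left(219,204 \right)}}{161355}\right)\right) \left(441611 + w\right) = \left(-199808 - \left(\frac{1913}{18806} - \frac{204 \cdot \frac{1}{219}}{161355}\right)\right) \left(441611 - 85499\right) = \left(-199808 - \left(\frac{1913}{18806} - 204 \cdot \frac{1}{219} \cdot \frac{1}{161355}\right)\right) 356112 = \left(-199808 + \left(- \frac{1913}{18806} + \frac{68}{73} \cdot \frac{1}{161355}\right)\right) 356112 = \left(-199808 + \left(- \frac{1913}{18806} + \frac{68}{11778915}\right)\right) 356112 = \left(-199808 - \frac{22531785587}{221514275490}\right) 356112 = \left(- \frac{44260346888891507}{221514275490}\right) 356112 = - \frac{2626940108549488723464}{36919045915}$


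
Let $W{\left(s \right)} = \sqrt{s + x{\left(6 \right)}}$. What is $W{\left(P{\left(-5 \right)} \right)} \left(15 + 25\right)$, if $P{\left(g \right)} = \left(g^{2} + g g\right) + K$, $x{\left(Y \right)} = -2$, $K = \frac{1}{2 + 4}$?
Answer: $\frac{340 \sqrt{6}}{3} \approx 277.61$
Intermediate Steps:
$K = \frac{1}{6} \approx 0.16667$
$P{\left(g \right)} = \frac{1}{6} + 2 g^{2}$ ($P{\left(g \right)} = \left(g^{2} + g g\right) + \frac{1}{6} = \left(g^{2} + g^{2}\right) + \frac{1}{6} = 2 g^{2} + \frac{1}{6} = \frac{1}{6} + 2 g^{2}$)
$W{\left(s \right)} = \sqrt{-2 + s}$ ($W{\left(s \right)} = \sqrt{s - 2} = \sqrt{-2 + s}$)
$W{\left(P{\left(-5 \right)} \right)} \left(15 + 25\right) = \sqrt{-2 + \left(\frac{1}{6} + 2 \left(-5\right)^{2}\right)} \left(15 + 25\right) = \sqrt{-2 + \left(\frac{1}{6} + 2 \cdot 25\right)} 40 = \sqrt{-2 + \left(\frac{1}{6} + 50\right)} 40 = \sqrt{-2 + \frac{301}{6}} \cdot 40 = \sqrt{\frac{289}{6}} \cdot 40 = \frac{17 \sqrt{6}}{6} \cdot 40 = \frac{340 \sqrt{6}}{3}$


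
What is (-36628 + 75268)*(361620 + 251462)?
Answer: 23689488480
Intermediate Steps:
(-36628 + 75268)*(361620 + 251462) = 38640*613082 = 23689488480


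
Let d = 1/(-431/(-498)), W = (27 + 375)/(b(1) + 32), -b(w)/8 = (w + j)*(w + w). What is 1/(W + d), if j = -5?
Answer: 6896/36845 ≈ 0.18716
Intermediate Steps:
b(w) = -16*w*(-5 + w) (b(w) = -8*(w - 5)*(w + w) = -8*(-5 + w)*2*w = -16*w*(-5 + w))
W = 67/16 (W = (27 + 375)/(16*1*(5 - 1*1) + 32) = 402/(16*1*(5 - 1) + 32) = 402/(16*1*4 + 32) = 402/(64 + 32) = 402/96 = 402*(1/96) = 67/16 ≈ 4.1875)
d = 498/431 (d = 1/(-431*(-1/498)) = 1/(431/498) = 498/431 ≈ 1.1555)
1/(W + d) = 1/(67/16 + 498/431) = 1/(36845/6896) = 6896/36845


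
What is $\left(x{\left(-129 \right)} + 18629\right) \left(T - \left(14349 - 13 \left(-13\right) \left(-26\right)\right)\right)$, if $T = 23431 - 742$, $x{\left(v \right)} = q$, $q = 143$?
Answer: $239042648$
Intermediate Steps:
$x{\left(v \right)} = 143$
$T = 22689$ ($T = 23431 - 742 = 22689$)
$\left(x{\left(-129 \right)} + 18629\right) \left(T - \left(14349 - 13 \left(-13\right) \left(-26\right)\right)\right) = \left(143 + 18629\right) \left(22689 - \left(14349 - 13 \left(-13\right) \left(-26\right)\right)\right) = 18772 \left(22689 - 9955\right) = 18772 \cdot 12734 = 239042648$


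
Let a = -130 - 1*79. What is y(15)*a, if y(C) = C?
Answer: -3135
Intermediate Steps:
a = -209 (a = -130 - 79 = -209)
y(15)*a = 15*(-209) = -3135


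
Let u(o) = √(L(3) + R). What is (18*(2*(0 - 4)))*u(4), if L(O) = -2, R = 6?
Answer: -288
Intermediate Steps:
u(o) = 2 (u(o) = √(-2 + 6) = √4 = 2)
(18*(2*(0 - 4)))*u(4) = (18*(2*(0 - 4)))*2 = (18*(2*(-4)))*2 = (18*(-8))*2 = -144*2 = -288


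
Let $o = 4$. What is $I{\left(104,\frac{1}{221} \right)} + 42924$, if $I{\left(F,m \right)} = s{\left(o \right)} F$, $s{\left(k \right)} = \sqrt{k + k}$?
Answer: $42924 + 208 \sqrt{2} \approx 43218.0$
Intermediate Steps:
$s{\left(k \right)} = \sqrt{2} \sqrt{k}$ ($s{\left(k \right)} = \sqrt{2 k} = \sqrt{2} \sqrt{k}$)
$I{\left(F,m \right)} = 2 F \sqrt{2}$ ($I{\left(F,m \right)} = \sqrt{2} \sqrt{4} F = \sqrt{2} \cdot 2 F = 2 \sqrt{2} F = 2 F \sqrt{2}$)
$I{\left(104,\frac{1}{221} \right)} + 42924 = 2 \cdot 104 \sqrt{2} + 42924 = 208 \sqrt{2} + 42924 = 42924 + 208 \sqrt{2}$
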